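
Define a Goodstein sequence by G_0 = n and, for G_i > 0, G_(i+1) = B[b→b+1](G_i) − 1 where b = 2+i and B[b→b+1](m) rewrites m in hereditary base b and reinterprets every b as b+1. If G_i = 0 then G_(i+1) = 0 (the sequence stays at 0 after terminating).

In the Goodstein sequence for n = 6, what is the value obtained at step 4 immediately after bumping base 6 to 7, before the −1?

98040

(0) 6|_2 = 2^2 + 2 ↦ 3^3 + 3|_3 = 30 ⇒ 29
(1) 29|_3 = 3^3 + 2 ↦ 4^4 + 2|_4 = 258 ⇒ 257
(2) 257|_4 = 4^4 + 1 ↦ 5^5 + 1|_5 = 3126 ⇒ 3125
(3) 3125|_5 = 5^5 ↦ 6^6|_6 = 46656 ⇒ 46655
(4) 46655|_6 = 5·6^5 + 5·6^4 + 5·6^3 + 5·6^2 + 5·6 + 5 ↦ 5·7^5 + 5·7^4 + 5·7^3 + 5·7^2 + 5·7 + 5|_7 = 98040 ⇒ 98039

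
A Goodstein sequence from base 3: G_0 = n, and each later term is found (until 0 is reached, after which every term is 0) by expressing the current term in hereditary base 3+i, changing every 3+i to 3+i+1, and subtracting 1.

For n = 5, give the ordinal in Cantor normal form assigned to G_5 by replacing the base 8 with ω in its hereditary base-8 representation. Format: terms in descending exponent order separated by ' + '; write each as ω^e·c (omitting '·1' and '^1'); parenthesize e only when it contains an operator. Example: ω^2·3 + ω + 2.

i=0: 5 = 3 + 2 (b=3); 3→4: 4 + 2 = 6; 6−1 = 5
i=1: 5 = 4 + 1 (b=4); 4→5: 5 + 1 = 6; 6−1 = 5
i=2: 5 = 5 (b=5); 5→6: 6 = 6; 6−1 = 5
i=3: 5 = 5 (b=6); 6→7: 5 = 5; 5−1 = 4
i=4: 4 = 4 (b=7); 7→8: 4 = 4; 4−1 = 3
i=5: 3 = 3 (b=8); 8→9: 3 = 3; 3−1 = 2

3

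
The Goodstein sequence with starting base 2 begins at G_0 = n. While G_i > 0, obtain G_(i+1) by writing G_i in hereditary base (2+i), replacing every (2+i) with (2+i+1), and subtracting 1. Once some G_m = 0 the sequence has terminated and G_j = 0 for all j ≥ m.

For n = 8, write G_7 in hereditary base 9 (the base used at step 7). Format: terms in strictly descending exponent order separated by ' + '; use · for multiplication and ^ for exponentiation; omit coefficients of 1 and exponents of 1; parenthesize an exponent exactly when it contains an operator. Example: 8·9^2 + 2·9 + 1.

2·9^9 + 2·9^2 + 9 + 2

i=0: 8 = 2^(2 + 1) (b=2); 2→3: 3^(3 + 1) = 81; 81−1 = 80
i=1: 80 = 2·3^3 + 2·3^2 + 2·3 + 2 (b=3); 3→4: 2·4^4 + 2·4^2 + 2·4 + 2 = 554; 554−1 = 553
i=2: 553 = 2·4^4 + 2·4^2 + 2·4 + 1 (b=4); 4→5: 2·5^5 + 2·5^2 + 2·5 + 1 = 6311; 6311−1 = 6310
i=3: 6310 = 2·5^5 + 2·5^2 + 2·5 (b=5); 5→6: 2·6^6 + 2·6^2 + 2·6 = 93396; 93396−1 = 93395
i=4: 93395 = 2·6^6 + 2·6^2 + 6 + 5 (b=6); 6→7: 2·7^7 + 2·7^2 + 7 + 5 = 1647196; 1647196−1 = 1647195
i=5: 1647195 = 2·7^7 + 2·7^2 + 7 + 4 (b=7); 7→8: 2·8^8 + 2·8^2 + 8 + 4 = 33554572; 33554572−1 = 33554571
i=6: 33554571 = 2·8^8 + 2·8^2 + 8 + 3 (b=8); 8→9: 2·9^9 + 2·9^2 + 9 + 3 = 774841152; 774841152−1 = 774841151
i=7: 774841151 = 2·9^9 + 2·9^2 + 9 + 2 (b=9); 9→10: 2·10^10 + 2·10^2 + 10 + 2 = 20000000212; 20000000212−1 = 20000000211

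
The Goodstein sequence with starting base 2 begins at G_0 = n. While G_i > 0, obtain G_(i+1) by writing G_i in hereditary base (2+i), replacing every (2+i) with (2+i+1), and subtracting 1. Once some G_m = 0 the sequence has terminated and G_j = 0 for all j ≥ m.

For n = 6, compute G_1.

29

base 2: 6 = 2^2 + 2; at 3: 3^3 + 3 = 30; next = 29
base 3: 29 = 3^3 + 2; at 4: 4^4 + 2 = 258; next = 257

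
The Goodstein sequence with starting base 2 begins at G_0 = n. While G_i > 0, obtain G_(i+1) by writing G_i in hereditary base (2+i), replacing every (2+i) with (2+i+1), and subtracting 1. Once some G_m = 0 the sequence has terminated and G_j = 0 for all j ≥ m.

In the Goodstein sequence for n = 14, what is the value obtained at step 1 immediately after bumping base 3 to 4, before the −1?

step 0: 14 = 2^(2 + 1) + 2^2 + 2; sub 3 for 2: 3^(3 + 1) + 3^3 + 3; = 111; G_1 = 111−1 = 110
step 1: 110 = 3^(3 + 1) + 3^3 + 2; sub 4 for 3: 4^(4 + 1) + 4^4 + 2; = 1282; G_2 = 1282−1 = 1281

1282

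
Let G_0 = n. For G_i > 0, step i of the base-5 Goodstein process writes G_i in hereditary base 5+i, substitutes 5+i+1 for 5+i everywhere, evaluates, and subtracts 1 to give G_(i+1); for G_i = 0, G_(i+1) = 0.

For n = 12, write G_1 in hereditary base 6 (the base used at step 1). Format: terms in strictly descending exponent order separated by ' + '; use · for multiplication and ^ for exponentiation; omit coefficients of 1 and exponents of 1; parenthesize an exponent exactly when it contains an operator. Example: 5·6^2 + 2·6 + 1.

2·6 + 1

G_0=12  [base 5] 2·5 + 2  →[5↦6]→  2·6 + 2 = 14  −1 ⇒ G_1=13
G_1=13  [base 6] 2·6 + 1  →[6↦7]→  2·7 + 1 = 15  −1 ⇒ G_2=14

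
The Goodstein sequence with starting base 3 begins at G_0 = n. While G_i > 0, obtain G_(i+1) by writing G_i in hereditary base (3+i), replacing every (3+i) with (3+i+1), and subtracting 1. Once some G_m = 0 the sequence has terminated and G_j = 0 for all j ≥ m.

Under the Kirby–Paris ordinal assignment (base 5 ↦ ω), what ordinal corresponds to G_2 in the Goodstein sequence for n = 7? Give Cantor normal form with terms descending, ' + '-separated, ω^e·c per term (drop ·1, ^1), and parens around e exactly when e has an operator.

ω + 4

(0) 7|_3 = 2·3 + 1 ↦ 2·4 + 1|_4 = 9 ⇒ 8
(1) 8|_4 = 2·4 ↦ 2·5|_5 = 10 ⇒ 9
(2) 9|_5 = 5 + 4 ↦ 6 + 4|_6 = 10 ⇒ 9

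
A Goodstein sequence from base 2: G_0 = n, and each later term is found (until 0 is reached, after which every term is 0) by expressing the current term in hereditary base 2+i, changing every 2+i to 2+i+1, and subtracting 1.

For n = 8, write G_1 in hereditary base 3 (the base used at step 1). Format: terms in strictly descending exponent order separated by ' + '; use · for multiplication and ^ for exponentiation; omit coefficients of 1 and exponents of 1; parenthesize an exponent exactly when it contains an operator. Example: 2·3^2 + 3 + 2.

2·3^3 + 2·3^2 + 2·3 + 2

step 0: 8 = 2^(2 + 1); sub 3 for 2: 3^(3 + 1); = 81; G_1 = 81−1 = 80
step 1: 80 = 2·3^3 + 2·3^2 + 2·3 + 2; sub 4 for 3: 2·4^4 + 2·4^2 + 2·4 + 2; = 554; G_2 = 554−1 = 553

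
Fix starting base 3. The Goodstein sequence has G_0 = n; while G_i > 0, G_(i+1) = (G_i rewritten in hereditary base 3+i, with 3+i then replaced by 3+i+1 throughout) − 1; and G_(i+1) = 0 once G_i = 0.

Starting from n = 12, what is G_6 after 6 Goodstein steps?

69

step 0: 12 = 3^2 + 3; sub 4 for 3: 4^2 + 4; = 20; G_1 = 20−1 = 19
step 1: 19 = 4^2 + 3; sub 5 for 4: 5^2 + 3; = 28; G_2 = 28−1 = 27
step 2: 27 = 5^2 + 2; sub 6 for 5: 6^2 + 2; = 38; G_3 = 38−1 = 37
step 3: 37 = 6^2 + 1; sub 7 for 6: 7^2 + 1; = 50; G_4 = 50−1 = 49
step 4: 49 = 7^2; sub 8 for 7: 8^2; = 64; G_5 = 64−1 = 63
step 5: 63 = 7·8 + 7; sub 9 for 8: 7·9 + 7; = 70; G_6 = 70−1 = 69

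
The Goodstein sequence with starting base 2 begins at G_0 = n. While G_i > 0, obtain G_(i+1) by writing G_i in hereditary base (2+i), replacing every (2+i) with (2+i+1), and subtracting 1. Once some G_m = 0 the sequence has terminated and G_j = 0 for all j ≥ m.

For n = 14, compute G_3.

18750

G_0 = 14. HB_2(14) = 2^(2 + 1) + 2^2 + 2. Bump = 111. G_1 = 110.
G_1 = 110. HB_3(110) = 3^(3 + 1) + 3^3 + 2. Bump = 1282. G_2 = 1281.
G_2 = 1281. HB_4(1281) = 4^(4 + 1) + 4^4 + 1. Bump = 18751. G_3 = 18750.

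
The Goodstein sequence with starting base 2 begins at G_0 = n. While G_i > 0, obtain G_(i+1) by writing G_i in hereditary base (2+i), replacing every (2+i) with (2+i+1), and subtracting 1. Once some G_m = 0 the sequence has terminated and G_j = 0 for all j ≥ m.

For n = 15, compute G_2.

[0] 15 ≡ 2^(2 + 1) + 2^2 + 2 + 1 (base 2). Lift 3: 112. −1: 111.
[1] 111 ≡ 3^(3 + 1) + 3^3 + 3 (base 3). Lift 4: 1284. −1: 1283.

1283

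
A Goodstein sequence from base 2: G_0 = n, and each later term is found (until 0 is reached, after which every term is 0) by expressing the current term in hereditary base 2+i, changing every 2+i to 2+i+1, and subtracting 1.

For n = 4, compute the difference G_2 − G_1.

[0] 4 ≡ 2^2 (base 2). Lift 3: 27. −1: 26.
[1] 26 ≡ 2·3^2 + 2·3 + 2 (base 3). Lift 4: 42. −1: 41.

15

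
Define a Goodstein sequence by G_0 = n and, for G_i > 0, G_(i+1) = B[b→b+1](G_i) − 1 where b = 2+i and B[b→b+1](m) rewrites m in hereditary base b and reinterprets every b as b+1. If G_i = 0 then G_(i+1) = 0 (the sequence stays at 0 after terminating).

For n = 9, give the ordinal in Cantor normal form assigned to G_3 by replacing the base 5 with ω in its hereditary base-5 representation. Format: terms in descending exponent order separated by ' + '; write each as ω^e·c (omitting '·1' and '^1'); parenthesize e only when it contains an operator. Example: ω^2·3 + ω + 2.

ω^ω·3 + ω^3·3 + ω^2·3 + ω·3 + 2

base 2: 9 = 2^(2 + 1) + 1; at 3: 3^(3 + 1) + 1 = 82; next = 81
base 3: 81 = 3^(3 + 1); at 4: 4^(4 + 1) = 1024; next = 1023
base 4: 1023 = 3·4^4 + 3·4^3 + 3·4^2 + 3·4 + 3; at 5: 3·5^5 + 3·5^3 + 3·5^2 + 3·5 + 3 = 9843; next = 9842
base 5: 9842 = 3·5^5 + 3·5^3 + 3·5^2 + 3·5 + 2; at 6: 3·6^6 + 3·6^3 + 3·6^2 + 3·6 + 2 = 140744; next = 140743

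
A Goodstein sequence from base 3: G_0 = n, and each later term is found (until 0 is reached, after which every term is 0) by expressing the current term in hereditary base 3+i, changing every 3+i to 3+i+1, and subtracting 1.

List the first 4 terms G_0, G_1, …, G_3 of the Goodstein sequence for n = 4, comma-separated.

4, 4, 4, 3

base 3: 4 = 3 + 1; at 4: 4 + 1 = 5; next = 4
base 4: 4 = 4; at 5: 5 = 5; next = 4
base 5: 4 = 4; at 6: 4 = 4; next = 3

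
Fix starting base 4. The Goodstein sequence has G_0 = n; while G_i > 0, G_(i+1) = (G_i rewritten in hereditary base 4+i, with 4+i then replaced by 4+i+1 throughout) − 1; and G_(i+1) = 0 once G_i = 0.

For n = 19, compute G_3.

[0] 19 ≡ 4^2 + 3 (base 4). Lift 5: 28. −1: 27.
[1] 27 ≡ 5^2 + 2 (base 5). Lift 6: 38. −1: 37.
[2] 37 ≡ 6^2 + 1 (base 6). Lift 7: 50. −1: 49.
[3] 49 ≡ 7^2 (base 7). Lift 8: 64. −1: 63.

49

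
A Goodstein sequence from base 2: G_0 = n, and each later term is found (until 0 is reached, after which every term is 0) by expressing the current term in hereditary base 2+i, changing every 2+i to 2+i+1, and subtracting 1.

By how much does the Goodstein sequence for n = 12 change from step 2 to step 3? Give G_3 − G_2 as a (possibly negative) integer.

G_0 = 12. HB_2(12) = 2^(2 + 1) + 2^2. Bump = 108. G_1 = 107.
G_1 = 107. HB_3(107) = 3^(3 + 1) + 2·3^2 + 2·3 + 2. Bump = 1066. G_2 = 1065.
G_2 = 1065. HB_4(1065) = 4^(4 + 1) + 2·4^2 + 2·4 + 1. Bump = 15686. G_3 = 15685.

14620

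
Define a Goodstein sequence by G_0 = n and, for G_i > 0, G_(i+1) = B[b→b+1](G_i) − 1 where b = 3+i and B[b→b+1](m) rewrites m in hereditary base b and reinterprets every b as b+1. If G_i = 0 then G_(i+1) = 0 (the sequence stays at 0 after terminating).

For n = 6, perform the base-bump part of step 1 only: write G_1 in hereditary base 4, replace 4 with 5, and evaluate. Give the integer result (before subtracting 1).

G_0=6  [base 3] 2·3  →[3↦4]→  2·4 = 8  −1 ⇒ G_1=7
G_1=7  [base 4] 4 + 3  →[4↦5]→  5 + 3 = 8  −1 ⇒ G_2=7

8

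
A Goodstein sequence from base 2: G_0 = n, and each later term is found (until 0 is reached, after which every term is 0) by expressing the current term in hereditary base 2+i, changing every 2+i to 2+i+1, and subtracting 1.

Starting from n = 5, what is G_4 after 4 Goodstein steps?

775

base 2: 5 = 2^2 + 1; at 3: 3^3 + 1 = 28; next = 27
base 3: 27 = 3^3; at 4: 4^4 = 256; next = 255
base 4: 255 = 3·4^3 + 3·4^2 + 3·4 + 3; at 5: 3·5^3 + 3·5^2 + 3·5 + 3 = 468; next = 467
base 5: 467 = 3·5^3 + 3·5^2 + 3·5 + 2; at 6: 3·6^3 + 3·6^2 + 3·6 + 2 = 776; next = 775
base 6: 775 = 3·6^3 + 3·6^2 + 3·6 + 1; at 7: 3·7^3 + 3·7^2 + 3·7 + 1 = 1198; next = 1197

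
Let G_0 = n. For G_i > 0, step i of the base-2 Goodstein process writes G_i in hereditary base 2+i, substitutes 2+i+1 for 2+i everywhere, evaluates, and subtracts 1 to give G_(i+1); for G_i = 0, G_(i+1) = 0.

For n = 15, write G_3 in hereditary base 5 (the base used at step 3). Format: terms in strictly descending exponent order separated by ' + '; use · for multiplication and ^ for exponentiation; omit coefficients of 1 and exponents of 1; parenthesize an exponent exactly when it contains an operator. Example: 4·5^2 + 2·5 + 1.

i=0: 15 = 2^(2 + 1) + 2^2 + 2 + 1 (b=2); 2→3: 3^(3 + 1) + 3^3 + 3 + 1 = 112; 112−1 = 111
i=1: 111 = 3^(3 + 1) + 3^3 + 3 (b=3); 3→4: 4^(4 + 1) + 4^4 + 4 = 1284; 1284−1 = 1283
i=2: 1283 = 4^(4 + 1) + 4^4 + 3 (b=4); 4→5: 5^(5 + 1) + 5^5 + 3 = 18753; 18753−1 = 18752

5^(5 + 1) + 5^5 + 2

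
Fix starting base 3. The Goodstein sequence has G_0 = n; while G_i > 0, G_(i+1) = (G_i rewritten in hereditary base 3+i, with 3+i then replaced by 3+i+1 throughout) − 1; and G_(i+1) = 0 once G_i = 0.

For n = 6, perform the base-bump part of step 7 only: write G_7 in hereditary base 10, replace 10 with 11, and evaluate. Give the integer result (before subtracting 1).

i=0: 6 = 2·3 (b=3); 3→4: 2·4 = 8; 8−1 = 7
i=1: 7 = 4 + 3 (b=4); 4→5: 5 + 3 = 8; 8−1 = 7
i=2: 7 = 5 + 2 (b=5); 5→6: 6 + 2 = 8; 8−1 = 7
i=3: 7 = 6 + 1 (b=6); 6→7: 7 + 1 = 8; 8−1 = 7
i=4: 7 = 7 (b=7); 7→8: 8 = 8; 8−1 = 7
i=5: 7 = 7 (b=8); 8→9: 7 = 7; 7−1 = 6
i=6: 6 = 6 (b=9); 9→10: 6 = 6; 6−1 = 5
i=7: 5 = 5 (b=10); 10→11: 5 = 5; 5−1 = 4

5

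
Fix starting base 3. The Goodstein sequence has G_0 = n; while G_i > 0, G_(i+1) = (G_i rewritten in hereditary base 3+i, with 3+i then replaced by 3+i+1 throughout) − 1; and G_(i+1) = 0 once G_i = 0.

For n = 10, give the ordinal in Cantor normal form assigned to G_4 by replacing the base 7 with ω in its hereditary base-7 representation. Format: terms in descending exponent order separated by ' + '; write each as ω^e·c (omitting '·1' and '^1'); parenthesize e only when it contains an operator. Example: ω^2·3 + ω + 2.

ω·4 + 2

10 —HB3→ 3^2 + 1 —bump→ 4^2 + 1 = 17 —(−1)→ 16
16 —HB4→ 4^2 —bump→ 5^2 = 25 —(−1)→ 24
24 —HB5→ 4·5 + 4 —bump→ 4·6 + 4 = 28 —(−1)→ 27
27 —HB6→ 4·6 + 3 —bump→ 4·7 + 3 = 31 —(−1)→ 30
30 —HB7→ 4·7 + 2 —bump→ 4·8 + 2 = 34 —(−1)→ 33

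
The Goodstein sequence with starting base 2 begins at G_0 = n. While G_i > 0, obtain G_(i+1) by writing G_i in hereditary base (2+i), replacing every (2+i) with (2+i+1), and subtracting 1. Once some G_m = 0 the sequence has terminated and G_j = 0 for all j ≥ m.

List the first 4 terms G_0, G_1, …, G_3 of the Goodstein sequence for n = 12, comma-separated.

G_0 = 12. HB_2(12) = 2^(2 + 1) + 2^2. Bump = 108. G_1 = 107.
G_1 = 107. HB_3(107) = 3^(3 + 1) + 2·3^2 + 2·3 + 2. Bump = 1066. G_2 = 1065.
G_2 = 1065. HB_4(1065) = 4^(4 + 1) + 2·4^2 + 2·4 + 1. Bump = 15686. G_3 = 15685.

12, 107, 1065, 15685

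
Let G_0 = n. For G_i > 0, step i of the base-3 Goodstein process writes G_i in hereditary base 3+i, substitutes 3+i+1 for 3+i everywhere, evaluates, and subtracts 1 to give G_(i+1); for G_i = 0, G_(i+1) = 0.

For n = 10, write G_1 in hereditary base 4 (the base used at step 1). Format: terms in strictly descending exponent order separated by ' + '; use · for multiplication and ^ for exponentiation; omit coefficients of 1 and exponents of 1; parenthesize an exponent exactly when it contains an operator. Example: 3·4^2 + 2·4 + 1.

4^2

G_0 = 10. HB_3(10) = 3^2 + 1. Bump = 17. G_1 = 16.
G_1 = 16. HB_4(16) = 4^2. Bump = 25. G_2 = 24.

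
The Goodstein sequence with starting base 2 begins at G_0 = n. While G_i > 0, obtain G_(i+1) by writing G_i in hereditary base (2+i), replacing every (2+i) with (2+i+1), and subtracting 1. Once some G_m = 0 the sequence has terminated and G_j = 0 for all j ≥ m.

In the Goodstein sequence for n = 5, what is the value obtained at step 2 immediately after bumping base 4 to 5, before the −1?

(0) 5|_2 = 2^2 + 1 ↦ 3^3 + 1|_3 = 28 ⇒ 27
(1) 27|_3 = 3^3 ↦ 4^4|_4 = 256 ⇒ 255
(2) 255|_4 = 3·4^3 + 3·4^2 + 3·4 + 3 ↦ 3·5^3 + 3·5^2 + 3·5 + 3|_5 = 468 ⇒ 467

468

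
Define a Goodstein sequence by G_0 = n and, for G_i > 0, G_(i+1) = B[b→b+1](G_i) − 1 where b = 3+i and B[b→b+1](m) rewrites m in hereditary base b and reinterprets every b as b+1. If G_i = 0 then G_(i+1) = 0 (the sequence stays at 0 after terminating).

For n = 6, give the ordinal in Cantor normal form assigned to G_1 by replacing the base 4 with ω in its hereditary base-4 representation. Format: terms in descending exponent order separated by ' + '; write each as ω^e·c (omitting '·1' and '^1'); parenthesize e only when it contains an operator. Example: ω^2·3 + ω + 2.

ω + 3

step 0: 6 = 2·3; sub 4 for 3: 2·4; = 8; G_1 = 8−1 = 7
step 1: 7 = 4 + 3; sub 5 for 4: 5 + 3; = 8; G_2 = 8−1 = 7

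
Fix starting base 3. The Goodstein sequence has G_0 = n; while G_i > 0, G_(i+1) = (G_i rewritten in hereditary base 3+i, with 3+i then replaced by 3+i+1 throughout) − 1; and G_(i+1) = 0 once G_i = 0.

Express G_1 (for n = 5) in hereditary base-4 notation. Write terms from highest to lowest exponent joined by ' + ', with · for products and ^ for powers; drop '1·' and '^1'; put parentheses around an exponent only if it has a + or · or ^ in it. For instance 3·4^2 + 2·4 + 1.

4 + 1

i=0: 5 = 3 + 2 (b=3); 3→4: 4 + 2 = 6; 6−1 = 5
i=1: 5 = 4 + 1 (b=4); 4→5: 5 + 1 = 6; 6−1 = 5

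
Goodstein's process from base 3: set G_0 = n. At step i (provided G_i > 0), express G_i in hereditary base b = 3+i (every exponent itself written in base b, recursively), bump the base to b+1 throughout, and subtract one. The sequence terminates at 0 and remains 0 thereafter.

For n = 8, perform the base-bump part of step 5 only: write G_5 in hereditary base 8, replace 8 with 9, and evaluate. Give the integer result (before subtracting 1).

12

i=0: 8 = 2·3 + 2 (b=3); 3→4: 2·4 + 2 = 10; 10−1 = 9
i=1: 9 = 2·4 + 1 (b=4); 4→5: 2·5 + 1 = 11; 11−1 = 10
i=2: 10 = 2·5 (b=5); 5→6: 2·6 = 12; 12−1 = 11
i=3: 11 = 6 + 5 (b=6); 6→7: 7 + 5 = 12; 12−1 = 11
i=4: 11 = 7 + 4 (b=7); 7→8: 8 + 4 = 12; 12−1 = 11
i=5: 11 = 8 + 3 (b=8); 8→9: 9 + 3 = 12; 12−1 = 11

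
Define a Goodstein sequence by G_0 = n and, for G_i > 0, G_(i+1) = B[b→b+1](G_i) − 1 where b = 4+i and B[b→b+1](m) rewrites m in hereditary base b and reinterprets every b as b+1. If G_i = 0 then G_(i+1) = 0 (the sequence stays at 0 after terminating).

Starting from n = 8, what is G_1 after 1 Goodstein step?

i=0: 8 = 2·4 (b=4); 4→5: 2·5 = 10; 10−1 = 9
i=1: 9 = 5 + 4 (b=5); 5→6: 6 + 4 = 10; 10−1 = 9

9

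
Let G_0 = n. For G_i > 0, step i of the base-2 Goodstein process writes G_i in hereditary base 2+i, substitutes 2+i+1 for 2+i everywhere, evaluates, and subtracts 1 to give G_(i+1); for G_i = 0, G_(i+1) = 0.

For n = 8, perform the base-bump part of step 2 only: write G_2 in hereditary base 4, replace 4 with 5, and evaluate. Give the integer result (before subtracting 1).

6311

8 —HB2→ 2^(2 + 1) —bump→ 3^(3 + 1) = 81 —(−1)→ 80
80 —HB3→ 2·3^3 + 2·3^2 + 2·3 + 2 —bump→ 2·4^4 + 2·4^2 + 2·4 + 2 = 554 —(−1)→ 553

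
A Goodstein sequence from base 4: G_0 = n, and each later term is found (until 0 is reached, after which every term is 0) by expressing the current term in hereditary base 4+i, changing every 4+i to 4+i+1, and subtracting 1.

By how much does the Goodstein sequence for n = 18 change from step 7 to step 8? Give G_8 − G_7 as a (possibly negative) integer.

5

G_0=18  [base 4] 4^2 + 2  →[4↦5]→  5^2 + 2 = 27  −1 ⇒ G_1=26
G_1=26  [base 5] 5^2 + 1  →[5↦6]→  6^2 + 1 = 37  −1 ⇒ G_2=36
G_2=36  [base 6] 6^2  →[6↦7]→  7^2 = 49  −1 ⇒ G_3=48
G_3=48  [base 7] 6·7 + 6  →[7↦8]→  6·8 + 6 = 54  −1 ⇒ G_4=53
G_4=53  [base 8] 6·8 + 5  →[8↦9]→  6·9 + 5 = 59  −1 ⇒ G_5=58
G_5=58  [base 9] 6·9 + 4  →[9↦10]→  6·10 + 4 = 64  −1 ⇒ G_6=63
G_6=63  [base 10] 6·10 + 3  →[10↦11]→  6·11 + 3 = 69  −1 ⇒ G_7=68
G_7=68  [base 11] 6·11 + 2  →[11↦12]→  6·12 + 2 = 74  −1 ⇒ G_8=73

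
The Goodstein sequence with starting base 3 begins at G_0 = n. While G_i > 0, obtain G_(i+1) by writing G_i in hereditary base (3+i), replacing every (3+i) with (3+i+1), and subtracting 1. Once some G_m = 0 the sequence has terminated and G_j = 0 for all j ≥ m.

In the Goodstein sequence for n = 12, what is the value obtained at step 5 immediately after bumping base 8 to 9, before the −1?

70

[0] 12 ≡ 3^2 + 3 (base 3). Lift 4: 20. −1: 19.
[1] 19 ≡ 4^2 + 3 (base 4). Lift 5: 28. −1: 27.
[2] 27 ≡ 5^2 + 2 (base 5). Lift 6: 38. −1: 37.
[3] 37 ≡ 6^2 + 1 (base 6). Lift 7: 50. −1: 49.
[4] 49 ≡ 7^2 (base 7). Lift 8: 64. −1: 63.
[5] 63 ≡ 7·8 + 7 (base 8). Lift 9: 70. −1: 69.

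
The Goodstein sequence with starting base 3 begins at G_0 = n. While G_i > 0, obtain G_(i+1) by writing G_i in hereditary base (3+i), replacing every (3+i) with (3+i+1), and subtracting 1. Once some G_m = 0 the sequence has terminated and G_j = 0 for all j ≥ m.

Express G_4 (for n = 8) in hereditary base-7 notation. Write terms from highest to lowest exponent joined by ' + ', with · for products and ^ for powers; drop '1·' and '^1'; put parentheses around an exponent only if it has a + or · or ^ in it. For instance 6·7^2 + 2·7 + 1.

7 + 4

G_0 = 8. HB_3(8) = 2·3 + 2. Bump = 10. G_1 = 9.
G_1 = 9. HB_4(9) = 2·4 + 1. Bump = 11. G_2 = 10.
G_2 = 10. HB_5(10) = 2·5. Bump = 12. G_3 = 11.
G_3 = 11. HB_6(11) = 6 + 5. Bump = 12. G_4 = 11.
G_4 = 11. HB_7(11) = 7 + 4. Bump = 12. G_5 = 11.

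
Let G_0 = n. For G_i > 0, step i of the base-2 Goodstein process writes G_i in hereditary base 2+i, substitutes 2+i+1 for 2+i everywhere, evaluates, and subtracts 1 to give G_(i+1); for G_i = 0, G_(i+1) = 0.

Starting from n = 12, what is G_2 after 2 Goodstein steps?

1065

i=0: 12 = 2^(2 + 1) + 2^2 (b=2); 2→3: 3^(3 + 1) + 3^3 = 108; 108−1 = 107
i=1: 107 = 3^(3 + 1) + 2·3^2 + 2·3 + 2 (b=3); 3→4: 4^(4 + 1) + 2·4^2 + 2·4 + 2 = 1066; 1066−1 = 1065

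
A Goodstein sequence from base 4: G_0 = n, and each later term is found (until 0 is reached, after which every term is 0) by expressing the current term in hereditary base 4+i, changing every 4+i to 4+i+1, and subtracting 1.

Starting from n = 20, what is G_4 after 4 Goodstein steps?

(0) 20|_4 = 4^2 + 4 ↦ 5^2 + 5|_5 = 30 ⇒ 29
(1) 29|_5 = 5^2 + 4 ↦ 6^2 + 4|_6 = 40 ⇒ 39
(2) 39|_6 = 6^2 + 3 ↦ 7^2 + 3|_7 = 52 ⇒ 51
(3) 51|_7 = 7^2 + 2 ↦ 8^2 + 2|_8 = 66 ⇒ 65
(4) 65|_8 = 8^2 + 1 ↦ 9^2 + 1|_9 = 82 ⇒ 81

65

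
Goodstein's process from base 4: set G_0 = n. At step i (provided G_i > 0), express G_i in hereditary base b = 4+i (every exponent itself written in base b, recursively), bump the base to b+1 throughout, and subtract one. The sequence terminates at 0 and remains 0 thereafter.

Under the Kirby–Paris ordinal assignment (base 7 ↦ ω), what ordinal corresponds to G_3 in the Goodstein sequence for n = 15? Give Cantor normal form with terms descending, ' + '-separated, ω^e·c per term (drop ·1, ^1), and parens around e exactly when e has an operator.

ω·3

(0) 15|_4 = 3·4 + 3 ↦ 3·5 + 3|_5 = 18 ⇒ 17
(1) 17|_5 = 3·5 + 2 ↦ 3·6 + 2|_6 = 20 ⇒ 19
(2) 19|_6 = 3·6 + 1 ↦ 3·7 + 1|_7 = 22 ⇒ 21
(3) 21|_7 = 3·7 ↦ 3·8|_8 = 24 ⇒ 23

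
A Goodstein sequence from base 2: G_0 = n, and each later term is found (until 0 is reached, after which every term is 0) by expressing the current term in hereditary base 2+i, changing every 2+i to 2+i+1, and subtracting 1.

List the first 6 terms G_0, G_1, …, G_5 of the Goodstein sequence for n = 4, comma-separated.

4, 26, 41, 60, 83, 109

G_0 = 4. HB_2(4) = 2^2. Bump = 27. G_1 = 26.
G_1 = 26. HB_3(26) = 2·3^2 + 2·3 + 2. Bump = 42. G_2 = 41.
G_2 = 41. HB_4(41) = 2·4^2 + 2·4 + 1. Bump = 61. G_3 = 60.
G_3 = 60. HB_5(60) = 2·5^2 + 2·5. Bump = 84. G_4 = 83.
G_4 = 83. HB_6(83) = 2·6^2 + 6 + 5. Bump = 110. G_5 = 109.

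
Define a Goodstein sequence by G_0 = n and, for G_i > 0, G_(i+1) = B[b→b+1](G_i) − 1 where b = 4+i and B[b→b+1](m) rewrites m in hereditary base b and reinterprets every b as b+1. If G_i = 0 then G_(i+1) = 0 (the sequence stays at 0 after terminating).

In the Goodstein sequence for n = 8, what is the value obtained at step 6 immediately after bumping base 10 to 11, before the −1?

step 0: 8 = 2·4; sub 5 for 4: 2·5; = 10; G_1 = 10−1 = 9
step 1: 9 = 5 + 4; sub 6 for 5: 6 + 4; = 10; G_2 = 10−1 = 9
step 2: 9 = 6 + 3; sub 7 for 6: 7 + 3; = 10; G_3 = 10−1 = 9
step 3: 9 = 7 + 2; sub 8 for 7: 8 + 2; = 10; G_4 = 10−1 = 9
step 4: 9 = 8 + 1; sub 9 for 8: 9 + 1; = 10; G_5 = 10−1 = 9
step 5: 9 = 9; sub 10 for 9: 10; = 10; G_6 = 10−1 = 9
step 6: 9 = 9; sub 11 for 10: 9; = 9; G_7 = 9−1 = 8

9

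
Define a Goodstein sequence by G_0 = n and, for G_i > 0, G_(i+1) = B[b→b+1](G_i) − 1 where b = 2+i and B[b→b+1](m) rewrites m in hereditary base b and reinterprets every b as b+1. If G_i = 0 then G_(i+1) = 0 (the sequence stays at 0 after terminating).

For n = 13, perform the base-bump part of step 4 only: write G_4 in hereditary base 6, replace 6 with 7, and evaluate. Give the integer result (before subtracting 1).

[0] 13 ≡ 2^(2 + 1) + 2^2 + 1 (base 2). Lift 3: 109. −1: 108.
[1] 108 ≡ 3^(3 + 1) + 3^3 (base 3). Lift 4: 1280. −1: 1279.
[2] 1279 ≡ 4^(4 + 1) + 3·4^3 + 3·4^2 + 3·4 + 3 (base 4). Lift 5: 16093. −1: 16092.
[3] 16092 ≡ 5^(5 + 1) + 3·5^3 + 3·5^2 + 3·5 + 2 (base 5). Lift 6: 280712. −1: 280711.
[4] 280711 ≡ 6^(6 + 1) + 3·6^3 + 3·6^2 + 3·6 + 1 (base 6). Lift 7: 5765999. −1: 5765998.

5765999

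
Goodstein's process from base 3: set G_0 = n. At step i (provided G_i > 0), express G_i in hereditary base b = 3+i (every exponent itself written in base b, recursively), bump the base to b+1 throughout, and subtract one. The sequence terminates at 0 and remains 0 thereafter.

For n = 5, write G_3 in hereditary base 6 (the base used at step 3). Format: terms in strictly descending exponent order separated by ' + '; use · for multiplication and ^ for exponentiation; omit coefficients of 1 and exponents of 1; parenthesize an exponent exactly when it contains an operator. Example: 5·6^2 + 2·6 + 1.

(0) 5|_3 = 3 + 2 ↦ 4 + 2|_4 = 6 ⇒ 5
(1) 5|_4 = 4 + 1 ↦ 5 + 1|_5 = 6 ⇒ 5
(2) 5|_5 = 5 ↦ 6|_6 = 6 ⇒ 5
(3) 5|_6 = 5 ↦ 5|_7 = 5 ⇒ 4

5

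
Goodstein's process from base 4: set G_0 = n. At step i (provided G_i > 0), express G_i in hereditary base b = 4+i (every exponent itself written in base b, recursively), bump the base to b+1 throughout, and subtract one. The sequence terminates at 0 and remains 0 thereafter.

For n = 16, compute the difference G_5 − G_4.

step 0: 16 = 4^2; sub 5 for 4: 5^2; = 25; G_1 = 25−1 = 24
step 1: 24 = 4·5 + 4; sub 6 for 5: 4·6 + 4; = 28; G_2 = 28−1 = 27
step 2: 27 = 4·6 + 3; sub 7 for 6: 4·7 + 3; = 31; G_3 = 31−1 = 30
step 3: 30 = 4·7 + 2; sub 8 for 7: 4·8 + 2; = 34; G_4 = 34−1 = 33
step 4: 33 = 4·8 + 1; sub 9 for 8: 4·9 + 1; = 37; G_5 = 37−1 = 36

3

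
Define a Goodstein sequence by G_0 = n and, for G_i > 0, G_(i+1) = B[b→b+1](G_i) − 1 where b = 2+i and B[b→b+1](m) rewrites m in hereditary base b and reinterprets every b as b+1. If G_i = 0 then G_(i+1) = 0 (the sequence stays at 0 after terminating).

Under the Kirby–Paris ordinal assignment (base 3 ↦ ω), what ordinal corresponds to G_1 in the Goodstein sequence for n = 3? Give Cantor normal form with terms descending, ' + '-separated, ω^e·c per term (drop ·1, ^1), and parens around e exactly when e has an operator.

ω

3 —HB2→ 2 + 1 —bump→ 3 + 1 = 4 —(−1)→ 3
3 —HB3→ 3 —bump→ 4 = 4 —(−1)→ 3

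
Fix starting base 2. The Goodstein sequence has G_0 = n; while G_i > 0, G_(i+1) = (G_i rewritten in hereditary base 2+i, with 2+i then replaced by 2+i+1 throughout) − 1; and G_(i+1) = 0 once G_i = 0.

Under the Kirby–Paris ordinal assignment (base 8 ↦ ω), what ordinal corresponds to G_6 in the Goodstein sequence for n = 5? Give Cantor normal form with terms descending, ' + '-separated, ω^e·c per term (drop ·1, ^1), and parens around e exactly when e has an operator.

ω^3·3 + ω^2·3 + ω·2 + 7

5 —HB2→ 2^2 + 1 —bump→ 3^3 + 1 = 28 —(−1)→ 27
27 —HB3→ 3^3 —bump→ 4^4 = 256 —(−1)→ 255
255 —HB4→ 3·4^3 + 3·4^2 + 3·4 + 3 —bump→ 3·5^3 + 3·5^2 + 3·5 + 3 = 468 —(−1)→ 467
467 —HB5→ 3·5^3 + 3·5^2 + 3·5 + 2 —bump→ 3·6^3 + 3·6^2 + 3·6 + 2 = 776 —(−1)→ 775
775 —HB6→ 3·6^3 + 3·6^2 + 3·6 + 1 —bump→ 3·7^3 + 3·7^2 + 3·7 + 1 = 1198 —(−1)→ 1197
1197 —HB7→ 3·7^3 + 3·7^2 + 3·7 —bump→ 3·8^3 + 3·8^2 + 3·8 = 1752 —(−1)→ 1751
1751 —HB8→ 3·8^3 + 3·8^2 + 2·8 + 7 —bump→ 3·9^3 + 3·9^2 + 2·9 + 7 = 2455 —(−1)→ 2454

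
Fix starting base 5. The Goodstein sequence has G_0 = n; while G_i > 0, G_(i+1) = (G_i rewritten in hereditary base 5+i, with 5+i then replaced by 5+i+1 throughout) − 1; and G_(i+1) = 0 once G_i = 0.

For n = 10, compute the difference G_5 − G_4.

0

G_0=10  [base 5] 2·5  →[5↦6]→  2·6 = 12  −1 ⇒ G_1=11
G_1=11  [base 6] 6 + 5  →[6↦7]→  7 + 5 = 12  −1 ⇒ G_2=11
G_2=11  [base 7] 7 + 4  →[7↦8]→  8 + 4 = 12  −1 ⇒ G_3=11
G_3=11  [base 8] 8 + 3  →[8↦9]→  9 + 3 = 12  −1 ⇒ G_4=11
G_4=11  [base 9] 9 + 2  →[9↦10]→  10 + 2 = 12  −1 ⇒ G_5=11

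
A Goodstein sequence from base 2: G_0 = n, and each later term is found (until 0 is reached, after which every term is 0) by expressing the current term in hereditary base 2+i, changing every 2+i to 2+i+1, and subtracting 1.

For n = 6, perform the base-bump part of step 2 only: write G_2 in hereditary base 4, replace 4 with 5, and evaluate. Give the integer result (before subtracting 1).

3126

(0) 6|_2 = 2^2 + 2 ↦ 3^3 + 3|_3 = 30 ⇒ 29
(1) 29|_3 = 3^3 + 2 ↦ 4^4 + 2|_4 = 258 ⇒ 257
(2) 257|_4 = 4^4 + 1 ↦ 5^5 + 1|_5 = 3126 ⇒ 3125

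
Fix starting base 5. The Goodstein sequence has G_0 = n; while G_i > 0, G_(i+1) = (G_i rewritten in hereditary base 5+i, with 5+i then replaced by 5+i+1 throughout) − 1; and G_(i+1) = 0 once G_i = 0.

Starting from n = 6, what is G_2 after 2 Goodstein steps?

G_0 = 6. HB_5(6) = 5 + 1. Bump = 7. G_1 = 6.
G_1 = 6. HB_6(6) = 6. Bump = 7. G_2 = 6.
G_2 = 6. HB_7(6) = 6. Bump = 6. G_3 = 5.

6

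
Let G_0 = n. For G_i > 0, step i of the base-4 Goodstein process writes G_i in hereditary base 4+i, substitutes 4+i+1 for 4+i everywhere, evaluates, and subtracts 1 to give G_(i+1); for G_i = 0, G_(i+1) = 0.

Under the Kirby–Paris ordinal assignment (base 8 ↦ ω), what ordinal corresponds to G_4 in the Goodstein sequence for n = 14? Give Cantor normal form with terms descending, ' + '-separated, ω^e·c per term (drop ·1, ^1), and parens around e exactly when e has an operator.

ω·2 + 5

G_0 = 14. HB_4(14) = 3·4 + 2. Bump = 17. G_1 = 16.
G_1 = 16. HB_5(16) = 3·5 + 1. Bump = 19. G_2 = 18.
G_2 = 18. HB_6(18) = 3·6. Bump = 21. G_3 = 20.
G_3 = 20. HB_7(20) = 2·7 + 6. Bump = 22. G_4 = 21.
G_4 = 21. HB_8(21) = 2·8 + 5. Bump = 23. G_5 = 22.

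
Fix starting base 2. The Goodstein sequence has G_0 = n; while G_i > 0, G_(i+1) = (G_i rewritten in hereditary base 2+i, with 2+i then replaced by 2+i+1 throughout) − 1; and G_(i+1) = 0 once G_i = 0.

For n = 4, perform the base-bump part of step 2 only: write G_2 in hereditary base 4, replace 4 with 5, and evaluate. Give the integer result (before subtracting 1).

4 —HB2→ 2^2 —bump→ 3^3 = 27 —(−1)→ 26
26 —HB3→ 2·3^2 + 2·3 + 2 —bump→ 2·4^2 + 2·4 + 2 = 42 —(−1)→ 41
41 —HB4→ 2·4^2 + 2·4 + 1 —bump→ 2·5^2 + 2·5 + 1 = 61 —(−1)→ 60

61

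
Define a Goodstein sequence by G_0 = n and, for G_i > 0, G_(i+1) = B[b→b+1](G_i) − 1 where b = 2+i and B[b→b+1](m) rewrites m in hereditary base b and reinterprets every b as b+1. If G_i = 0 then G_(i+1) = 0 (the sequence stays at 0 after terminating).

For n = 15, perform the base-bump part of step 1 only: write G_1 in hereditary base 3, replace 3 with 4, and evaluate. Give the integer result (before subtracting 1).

(0) 15|_2 = 2^(2 + 1) + 2^2 + 2 + 1 ↦ 3^(3 + 1) + 3^3 + 3 + 1|_3 = 112 ⇒ 111
(1) 111|_3 = 3^(3 + 1) + 3^3 + 3 ↦ 4^(4 + 1) + 4^4 + 4|_4 = 1284 ⇒ 1283

1284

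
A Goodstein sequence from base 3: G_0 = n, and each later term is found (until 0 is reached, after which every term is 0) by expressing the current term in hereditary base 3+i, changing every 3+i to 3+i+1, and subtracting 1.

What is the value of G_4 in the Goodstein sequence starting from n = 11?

39

i=0: 11 = 3^2 + 2 (b=3); 3→4: 4^2 + 2 = 18; 18−1 = 17
i=1: 17 = 4^2 + 1 (b=4); 4→5: 5^2 + 1 = 26; 26−1 = 25
i=2: 25 = 5^2 (b=5); 5→6: 6^2 = 36; 36−1 = 35
i=3: 35 = 5·6 + 5 (b=6); 6→7: 5·7 + 5 = 40; 40−1 = 39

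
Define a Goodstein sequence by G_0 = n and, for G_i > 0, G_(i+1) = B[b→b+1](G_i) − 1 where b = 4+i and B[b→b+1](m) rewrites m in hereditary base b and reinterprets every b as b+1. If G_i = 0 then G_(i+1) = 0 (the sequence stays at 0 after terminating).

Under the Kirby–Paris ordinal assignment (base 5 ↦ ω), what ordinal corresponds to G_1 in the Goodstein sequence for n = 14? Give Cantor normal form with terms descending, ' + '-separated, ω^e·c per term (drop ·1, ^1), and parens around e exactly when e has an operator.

[0] 14 ≡ 3·4 + 2 (base 4). Lift 5: 17. −1: 16.
[1] 16 ≡ 3·5 + 1 (base 5). Lift 6: 19. −1: 18.

ω·3 + 1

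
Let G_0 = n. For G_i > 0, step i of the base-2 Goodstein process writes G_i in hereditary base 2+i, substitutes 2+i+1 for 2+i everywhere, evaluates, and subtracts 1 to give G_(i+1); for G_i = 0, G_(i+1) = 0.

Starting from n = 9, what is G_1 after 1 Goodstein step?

81

G_0=9  [base 2] 2^(2 + 1) + 1  →[2↦3]→  3^(3 + 1) + 1 = 82  −1 ⇒ G_1=81
G_1=81  [base 3] 3^(3 + 1)  →[3↦4]→  4^(4 + 1) = 1024  −1 ⇒ G_2=1023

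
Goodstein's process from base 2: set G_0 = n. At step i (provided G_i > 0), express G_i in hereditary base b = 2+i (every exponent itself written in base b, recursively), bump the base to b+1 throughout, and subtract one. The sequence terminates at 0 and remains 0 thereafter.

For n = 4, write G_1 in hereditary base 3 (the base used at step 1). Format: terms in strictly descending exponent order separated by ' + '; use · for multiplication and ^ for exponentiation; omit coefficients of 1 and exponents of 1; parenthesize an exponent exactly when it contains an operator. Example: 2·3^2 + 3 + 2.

i=0: 4 = 2^2 (b=2); 2→3: 3^3 = 27; 27−1 = 26
i=1: 26 = 2·3^2 + 2·3 + 2 (b=3); 3→4: 2·4^2 + 2·4 + 2 = 42; 42−1 = 41

2·3^2 + 2·3 + 2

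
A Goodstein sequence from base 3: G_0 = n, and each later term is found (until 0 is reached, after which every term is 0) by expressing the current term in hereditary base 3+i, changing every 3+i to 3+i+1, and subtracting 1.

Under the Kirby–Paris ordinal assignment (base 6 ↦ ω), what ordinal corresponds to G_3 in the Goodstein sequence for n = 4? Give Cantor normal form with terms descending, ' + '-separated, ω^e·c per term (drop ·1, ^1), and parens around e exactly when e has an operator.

3

[0] 4 ≡ 3 + 1 (base 3). Lift 4: 5. −1: 4.
[1] 4 ≡ 4 (base 4). Lift 5: 5. −1: 4.
[2] 4 ≡ 4 (base 5). Lift 6: 4. −1: 3.
[3] 3 ≡ 3 (base 6). Lift 7: 3. −1: 2.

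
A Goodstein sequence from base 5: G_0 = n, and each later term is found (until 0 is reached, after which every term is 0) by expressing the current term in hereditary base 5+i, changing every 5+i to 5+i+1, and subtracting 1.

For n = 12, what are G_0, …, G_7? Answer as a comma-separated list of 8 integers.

step 0: 12 = 2·5 + 2; sub 6 for 5: 2·6 + 2; = 14; G_1 = 14−1 = 13
step 1: 13 = 2·6 + 1; sub 7 for 6: 2·7 + 1; = 15; G_2 = 15−1 = 14
step 2: 14 = 2·7; sub 8 for 7: 2·8; = 16; G_3 = 16−1 = 15
step 3: 15 = 8 + 7; sub 9 for 8: 9 + 7; = 16; G_4 = 16−1 = 15
step 4: 15 = 9 + 6; sub 10 for 9: 10 + 6; = 16; G_5 = 16−1 = 15
step 5: 15 = 10 + 5; sub 11 for 10: 11 + 5; = 16; G_6 = 16−1 = 15
step 6: 15 = 11 + 4; sub 12 for 11: 12 + 4; = 16; G_7 = 16−1 = 15

12, 13, 14, 15, 15, 15, 15, 15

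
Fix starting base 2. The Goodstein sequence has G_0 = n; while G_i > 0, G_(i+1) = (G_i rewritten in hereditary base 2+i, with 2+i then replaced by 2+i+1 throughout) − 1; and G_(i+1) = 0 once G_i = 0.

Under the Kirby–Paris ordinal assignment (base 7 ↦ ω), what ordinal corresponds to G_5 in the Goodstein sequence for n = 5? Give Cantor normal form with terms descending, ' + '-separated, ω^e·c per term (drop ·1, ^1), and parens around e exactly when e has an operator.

ω^3·3 + ω^2·3 + ω·3

G_0=5  [base 2] 2^2 + 1  →[2↦3]→  3^3 + 1 = 28  −1 ⇒ G_1=27
G_1=27  [base 3] 3^3  →[3↦4]→  4^4 = 256  −1 ⇒ G_2=255
G_2=255  [base 4] 3·4^3 + 3·4^2 + 3·4 + 3  →[4↦5]→  3·5^3 + 3·5^2 + 3·5 + 3 = 468  −1 ⇒ G_3=467
G_3=467  [base 5] 3·5^3 + 3·5^2 + 3·5 + 2  →[5↦6]→  3·6^3 + 3·6^2 + 3·6 + 2 = 776  −1 ⇒ G_4=775
G_4=775  [base 6] 3·6^3 + 3·6^2 + 3·6 + 1  →[6↦7]→  3·7^3 + 3·7^2 + 3·7 + 1 = 1198  −1 ⇒ G_5=1197
G_5=1197  [base 7] 3·7^3 + 3·7^2 + 3·7  →[7↦8]→  3·8^3 + 3·8^2 + 3·8 = 1752  −1 ⇒ G_6=1751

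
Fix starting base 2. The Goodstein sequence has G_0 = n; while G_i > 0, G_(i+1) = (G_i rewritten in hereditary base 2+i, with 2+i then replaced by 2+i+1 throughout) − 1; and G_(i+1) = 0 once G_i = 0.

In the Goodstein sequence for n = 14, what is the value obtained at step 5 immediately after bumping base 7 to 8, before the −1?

134404972

G_0=14  [base 2] 2^(2 + 1) + 2^2 + 2  →[2↦3]→  3^(3 + 1) + 3^3 + 3 = 111  −1 ⇒ G_1=110
G_1=110  [base 3] 3^(3 + 1) + 3^3 + 2  →[3↦4]→  4^(4 + 1) + 4^4 + 2 = 1282  −1 ⇒ G_2=1281
G_2=1281  [base 4] 4^(4 + 1) + 4^4 + 1  →[4↦5]→  5^(5 + 1) + 5^5 + 1 = 18751  −1 ⇒ G_3=18750
G_3=18750  [base 5] 5^(5 + 1) + 5^5  →[5↦6]→  6^(6 + 1) + 6^6 = 326592  −1 ⇒ G_4=326591
G_4=326591  [base 6] 6^(6 + 1) + 5·6^5 + 5·6^4 + 5·6^3 + 5·6^2 + 5·6 + 5  →[6↦7]→  7^(7 + 1) + 5·7^5 + 5·7^4 + 5·7^3 + 5·7^2 + 5·7 + 5 = 5862841  −1 ⇒ G_5=5862840
G_5=5862840  [base 7] 7^(7 + 1) + 5·7^5 + 5·7^4 + 5·7^3 + 5·7^2 + 5·7 + 4  →[7↦8]→  8^(8 + 1) + 5·8^5 + 5·8^4 + 5·8^3 + 5·8^2 + 5·8 + 4 = 134404972  −1 ⇒ G_6=134404971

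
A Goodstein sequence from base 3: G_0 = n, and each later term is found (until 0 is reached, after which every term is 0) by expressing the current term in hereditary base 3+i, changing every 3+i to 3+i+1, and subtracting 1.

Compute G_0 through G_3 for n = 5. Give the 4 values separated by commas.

5, 5, 5, 5

base 3: 5 = 3 + 2; at 4: 4 + 2 = 6; next = 5
base 4: 5 = 4 + 1; at 5: 5 + 1 = 6; next = 5
base 5: 5 = 5; at 6: 6 = 6; next = 5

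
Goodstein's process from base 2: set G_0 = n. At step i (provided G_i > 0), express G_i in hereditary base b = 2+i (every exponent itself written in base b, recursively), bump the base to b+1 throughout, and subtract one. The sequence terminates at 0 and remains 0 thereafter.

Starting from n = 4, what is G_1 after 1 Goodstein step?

26

4 —HB2→ 2^2 —bump→ 3^3 = 27 —(−1)→ 26
26 —HB3→ 2·3^2 + 2·3 + 2 —bump→ 2·4^2 + 2·4 + 2 = 42 —(−1)→ 41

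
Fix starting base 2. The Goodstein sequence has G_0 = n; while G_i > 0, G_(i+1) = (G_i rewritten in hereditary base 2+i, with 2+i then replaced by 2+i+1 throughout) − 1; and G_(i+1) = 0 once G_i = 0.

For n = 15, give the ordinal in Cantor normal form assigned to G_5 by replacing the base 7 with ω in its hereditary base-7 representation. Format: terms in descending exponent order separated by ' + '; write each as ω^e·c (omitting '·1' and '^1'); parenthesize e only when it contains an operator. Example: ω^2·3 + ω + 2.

ω^(ω + 1) + ω^ω

G_0 = 15. HB_2(15) = 2^(2 + 1) + 2^2 + 2 + 1. Bump = 112. G_1 = 111.
G_1 = 111. HB_3(111) = 3^(3 + 1) + 3^3 + 3. Bump = 1284. G_2 = 1283.
G_2 = 1283. HB_4(1283) = 4^(4 + 1) + 4^4 + 3. Bump = 18753. G_3 = 18752.
G_3 = 18752. HB_5(18752) = 5^(5 + 1) + 5^5 + 2. Bump = 326594. G_4 = 326593.
G_4 = 326593. HB_6(326593) = 6^(6 + 1) + 6^6 + 1. Bump = 6588345. G_5 = 6588344.
G_5 = 6588344. HB_7(6588344) = 7^(7 + 1) + 7^7. Bump = 150994944. G_6 = 150994943.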